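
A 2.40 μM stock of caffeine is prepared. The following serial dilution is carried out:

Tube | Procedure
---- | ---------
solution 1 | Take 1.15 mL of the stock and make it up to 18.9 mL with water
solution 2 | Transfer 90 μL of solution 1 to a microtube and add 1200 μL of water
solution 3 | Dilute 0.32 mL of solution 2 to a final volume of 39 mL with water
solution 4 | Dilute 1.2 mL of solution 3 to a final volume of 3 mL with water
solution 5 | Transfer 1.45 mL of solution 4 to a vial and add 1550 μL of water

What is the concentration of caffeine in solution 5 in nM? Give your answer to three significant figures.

Step 1: 1.15 mL brought to 18.9 mL → factor 18.9/1.15 = 16.435
Step 2: 90 μL + 1200 μL = 1290 μL total → factor 1290/90 = 14.333
Step 3: 0.32 mL brought to 39 mL → factor 39/0.32 = 121.88
Step 4: 1.2 mL brought to 3 mL → factor 3/1.2 = 2.5
Step 5: 1.45 mL + 1550 μL = 3 mL total → factor 3/1.45 = 2.069
Dilution factor through solution 5 = 16.435 × 14.333 × 121.88 × 2.5 × 2.069 = 1.485 × 10^5
[solution 5] = 2.40 μM / 1.485 × 10^5 = 1.616 × 10^-5 μM = 0.0162 nM

0.0162 nM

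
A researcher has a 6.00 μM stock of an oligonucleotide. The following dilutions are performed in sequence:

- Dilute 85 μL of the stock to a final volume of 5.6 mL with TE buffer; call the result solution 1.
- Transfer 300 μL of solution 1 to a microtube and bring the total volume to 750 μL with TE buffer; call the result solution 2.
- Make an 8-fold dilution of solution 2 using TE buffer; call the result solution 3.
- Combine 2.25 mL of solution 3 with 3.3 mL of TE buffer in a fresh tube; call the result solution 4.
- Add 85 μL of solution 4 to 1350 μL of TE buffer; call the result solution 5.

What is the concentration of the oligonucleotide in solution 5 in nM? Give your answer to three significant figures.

Step 1: 85 μL brought to 5.6 mL → factor 5600/85 = 65.882
Step 2: 300 μL brought to 750 μL → factor 750/300 = 2.5
Step 3: 8-fold → factor 8
Step 4: 2.25 mL + 3.3 mL = 5.55 mL total → factor 5.55/2.25 = 2.4667
Step 5: 85 μL + 1350 μL = 1435 μL total → factor 1435/85 = 16.882
Overall dilution factor = 65.882 × 2.5 × 8 × 2.4667 × 16.882 = 54871
Final = 6.00 μM / 54871 = 0.0001093 μM = 0.109 nM

0.109 nM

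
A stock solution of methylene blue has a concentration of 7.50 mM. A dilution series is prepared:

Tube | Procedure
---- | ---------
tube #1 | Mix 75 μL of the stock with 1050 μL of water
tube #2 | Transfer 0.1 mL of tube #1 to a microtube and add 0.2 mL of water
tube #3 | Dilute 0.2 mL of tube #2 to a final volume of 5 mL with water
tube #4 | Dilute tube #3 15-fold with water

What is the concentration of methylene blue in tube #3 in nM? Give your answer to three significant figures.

6.67 × 10^3 nM

Step 1: 75 μL + 1050 μL = 1125 μL total → factor 1125/75 = 15
Step 2: 0.1 mL + 0.2 mL = 0.3 mL total → factor 0.3/0.1 = 3
Step 3: 0.2 mL brought to 5 mL → factor 5/0.2 = 25
Dilution factor through tube #3 = 15 × 3 × 25 = 1125
[tube #3] = 7.50 mM / 1125 = 0.006667 mM = 6.67 × 10^3 nM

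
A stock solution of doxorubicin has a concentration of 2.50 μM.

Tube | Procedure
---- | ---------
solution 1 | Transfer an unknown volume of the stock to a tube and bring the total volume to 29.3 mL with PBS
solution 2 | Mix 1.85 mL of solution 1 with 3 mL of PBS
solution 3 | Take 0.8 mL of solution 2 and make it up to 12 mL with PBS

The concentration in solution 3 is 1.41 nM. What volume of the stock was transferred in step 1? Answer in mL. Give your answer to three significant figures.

Step 1: v brought to 29.3 mL → factor = 29.3 mL/v
Step 2: 1.85 mL + 3 mL = 4.85 mL total → factor 4.85/1.85 = 2.6216
Step 3: 0.8 mL brought to 12 mL → factor 12/0.8 = 15
Product of known-step factors = 39.324
Overall factor = 2.50 μM / (1.41 nM) = 1773
Step-1 factor = 1773 / 39.324 = 45.088
v = 29.3 mL / 45.088 = 0.650 mL

0.650 mL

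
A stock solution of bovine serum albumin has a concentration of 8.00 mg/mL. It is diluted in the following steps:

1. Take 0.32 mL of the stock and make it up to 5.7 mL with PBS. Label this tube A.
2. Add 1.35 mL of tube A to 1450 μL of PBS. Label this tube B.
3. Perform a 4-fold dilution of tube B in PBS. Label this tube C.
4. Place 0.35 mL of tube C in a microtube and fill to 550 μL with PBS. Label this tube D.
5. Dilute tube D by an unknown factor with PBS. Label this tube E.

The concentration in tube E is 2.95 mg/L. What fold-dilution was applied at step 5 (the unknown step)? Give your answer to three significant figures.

Step 1: 0.32 mL brought to 5.7 mL → factor 5.7/0.32 = 17.812
Step 2: 1.35 mL + 1450 μL = 2.8 mL total → factor 2.8/1.35 = 2.0741
Step 3: 4-fold → factor 4
Step 4: 0.35 mL brought to 550 μL → factor 0.55/0.35 = 1.5714
Step 5: unknown factor x
Product of known-step factors = 232.22
Overall factor = 8.00 mg/mL / (2.95 mg/L) = 2711.9
x = 2711.9 / 232.22 = 11.7

11.7-fold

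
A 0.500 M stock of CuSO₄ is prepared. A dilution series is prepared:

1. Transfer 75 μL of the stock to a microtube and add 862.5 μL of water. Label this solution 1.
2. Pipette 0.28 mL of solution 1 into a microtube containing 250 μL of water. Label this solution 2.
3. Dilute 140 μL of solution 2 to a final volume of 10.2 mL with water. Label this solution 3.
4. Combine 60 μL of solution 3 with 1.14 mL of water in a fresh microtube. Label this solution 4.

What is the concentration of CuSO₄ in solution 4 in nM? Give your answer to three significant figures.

Step 1: 75 μL + 862.5 μL = 937.5 μL total → factor 937.5/75 = 12.5
Step 2: 0.28 mL + 250 μL = 0.53 mL total → factor 0.53/0.28 = 1.8929
Step 3: 140 μL brought to 10.2 mL → factor 10200/140 = 72.857
Step 4: 60 μL + 1.14 mL = 1200 μL total → factor 1200/60 = 20
Overall dilution factor = 12.5 × 1.8929 × 72.857 × 20 = 34477
Final = 0.500 M / 34477 = 1.450 × 10^-5 M = 1.45 × 10^4 nM

1.45 × 10^4 nM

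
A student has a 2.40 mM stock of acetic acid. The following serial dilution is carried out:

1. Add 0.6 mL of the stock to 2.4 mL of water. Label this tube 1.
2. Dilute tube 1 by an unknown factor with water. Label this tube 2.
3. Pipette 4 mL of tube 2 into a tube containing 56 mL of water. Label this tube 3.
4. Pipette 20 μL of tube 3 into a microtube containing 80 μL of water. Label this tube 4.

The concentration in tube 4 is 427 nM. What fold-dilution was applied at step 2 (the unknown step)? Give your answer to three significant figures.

Step 1: 0.6 mL + 2.4 mL = 3 mL total → factor 3/0.6 = 5
Step 2: unknown factor x
Step 3: 4 mL + 56 mL = 60 mL total → factor 60/4 = 15
Step 4: 20 μL + 80 μL = 100 μL total → factor 100/20 = 5
Product of known-step factors = 375
Overall factor = 2.40 mM / (427 nM) = 5620.6
x = 5620.6 / 375 = 15.0

15.0-fold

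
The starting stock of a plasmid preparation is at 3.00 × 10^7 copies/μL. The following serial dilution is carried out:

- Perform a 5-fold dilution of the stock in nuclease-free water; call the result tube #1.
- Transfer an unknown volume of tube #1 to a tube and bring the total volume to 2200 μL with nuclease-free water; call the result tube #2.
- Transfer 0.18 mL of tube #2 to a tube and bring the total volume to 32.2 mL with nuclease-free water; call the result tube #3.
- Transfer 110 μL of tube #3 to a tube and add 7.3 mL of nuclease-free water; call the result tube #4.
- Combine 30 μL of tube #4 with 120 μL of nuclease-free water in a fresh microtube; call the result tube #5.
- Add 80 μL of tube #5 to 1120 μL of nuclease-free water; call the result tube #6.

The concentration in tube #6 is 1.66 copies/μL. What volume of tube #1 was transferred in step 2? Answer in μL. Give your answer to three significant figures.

Step 1: 5-fold → factor 5
Step 2: v brought to 2200 μL → factor = 2200 μL/v
Step 3: 0.18 mL brought to 32.2 mL → factor 32.2/0.18 = 178.89
Step 4: 110 μL + 7.3 mL = 7410 μL total → factor 7410/110 = 67.364
Step 5: 30 μL + 120 μL = 150 μL total → factor 150/30 = 5
Step 6: 80 μL + 1120 μL = 1200 μL total → factor 1200/80 = 15
Product of known-step factors = 4.519 × 10^6
Overall factor = 3.00 × 10^7 copies/μL / (1.66 copies/μL) = 1.8072 × 10^7
Step-2 factor = 1.8072 × 10^7 / 4.519 × 10^6 = 3.9992
v = 2200 μL / 3.9992 = 550 μL

550 μL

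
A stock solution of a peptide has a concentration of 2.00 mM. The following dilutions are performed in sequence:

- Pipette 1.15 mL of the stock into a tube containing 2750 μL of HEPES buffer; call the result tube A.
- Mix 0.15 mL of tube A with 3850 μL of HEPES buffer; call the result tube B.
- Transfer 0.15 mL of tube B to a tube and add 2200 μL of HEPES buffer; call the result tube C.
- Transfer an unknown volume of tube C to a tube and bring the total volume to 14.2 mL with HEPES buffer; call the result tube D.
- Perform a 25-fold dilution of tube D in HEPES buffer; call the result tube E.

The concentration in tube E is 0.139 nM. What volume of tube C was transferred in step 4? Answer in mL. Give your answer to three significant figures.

Step 1: 1.15 mL + 2750 μL = 3.9 mL total → factor 3.9/1.15 = 3.3913
Step 2: 0.15 mL + 3850 μL = 4 mL total → factor 4/0.15 = 26.667
Step 3: 0.15 mL + 2200 μL = 2.35 mL total → factor 2.35/0.15 = 15.667
Step 4: v brought to 14.2 mL → factor = 14.2 mL/v
Step 5: 25-fold → factor 25
Product of known-step factors = 35420
Overall factor = 2.00 mM / (0.139 nM) = 1.4388 × 10^7
Step-4 factor = 1.4388 × 10^7 / 35420 = 406.22
v = 14.2 mL / 406.22 = 0.0350 mL

0.0350 mL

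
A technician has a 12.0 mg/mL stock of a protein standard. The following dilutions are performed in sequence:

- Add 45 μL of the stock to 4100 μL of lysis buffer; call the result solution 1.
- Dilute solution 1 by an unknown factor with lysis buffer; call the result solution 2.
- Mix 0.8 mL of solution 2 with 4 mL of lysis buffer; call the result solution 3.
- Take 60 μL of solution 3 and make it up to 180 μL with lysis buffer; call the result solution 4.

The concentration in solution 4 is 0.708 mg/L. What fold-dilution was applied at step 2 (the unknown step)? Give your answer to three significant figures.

10.2-fold

Step 1: 45 μL + 4100 μL = 4145 μL total → factor 4145/45 = 92.111
Step 2: unknown factor x
Step 3: 0.8 mL + 4 mL = 4.8 mL total → factor 4.8/0.8 = 6
Step 4: 60 μL brought to 180 μL → factor 180/60 = 3
Product of known-step factors = 1658
Overall factor = 12.0 mg/mL / (0.708 mg/L) = 16949
x = 16949 / 1658 = 10.2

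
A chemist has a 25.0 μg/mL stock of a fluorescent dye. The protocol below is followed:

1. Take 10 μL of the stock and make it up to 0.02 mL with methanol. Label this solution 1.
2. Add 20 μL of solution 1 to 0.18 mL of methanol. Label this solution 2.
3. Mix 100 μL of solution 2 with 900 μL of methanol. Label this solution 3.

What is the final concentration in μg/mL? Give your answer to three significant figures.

Step 1: 10 μL brought to 0.02 mL → factor 20/10 = 2
Step 2: 20 μL + 0.18 mL = 200 μL total → factor 200/20 = 10
Step 3: 100 μL + 900 μL = 1000 μL total → factor 1000/100 = 10
Overall dilution factor = 2 × 10 × 10 = 200
Final = 25.0 μg/mL / 200 = 0.125 μg/mL

0.125 μg/mL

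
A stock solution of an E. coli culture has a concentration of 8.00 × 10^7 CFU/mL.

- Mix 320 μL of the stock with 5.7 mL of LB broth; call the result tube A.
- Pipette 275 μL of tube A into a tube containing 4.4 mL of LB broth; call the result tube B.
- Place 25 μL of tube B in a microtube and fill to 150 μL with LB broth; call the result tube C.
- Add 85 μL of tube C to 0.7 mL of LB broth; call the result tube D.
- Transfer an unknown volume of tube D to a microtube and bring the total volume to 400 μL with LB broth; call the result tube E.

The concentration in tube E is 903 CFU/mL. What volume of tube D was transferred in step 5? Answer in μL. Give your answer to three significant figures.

80.0 μL

Step 1: 320 μL + 5.7 mL = 6020 μL total → factor 6020/320 = 18.812
Step 2: 275 μL + 4.4 mL = 4675 μL total → factor 4675/275 = 17
Step 3: 25 μL brought to 150 μL → factor 150/25 = 6
Step 4: 85 μL + 0.7 mL = 785 μL total → factor 785/85 = 9.2353
Step 5: v brought to 400 μL → factor = 400 μL/v
Product of known-step factors = 17721
Overall factor = 8.00 × 10^7 CFU/mL / (903 CFU/mL) = 88594
Step-5 factor = 88594 / 17721 = 4.9992
v = 400 μL / 4.9992 = 80.0 μL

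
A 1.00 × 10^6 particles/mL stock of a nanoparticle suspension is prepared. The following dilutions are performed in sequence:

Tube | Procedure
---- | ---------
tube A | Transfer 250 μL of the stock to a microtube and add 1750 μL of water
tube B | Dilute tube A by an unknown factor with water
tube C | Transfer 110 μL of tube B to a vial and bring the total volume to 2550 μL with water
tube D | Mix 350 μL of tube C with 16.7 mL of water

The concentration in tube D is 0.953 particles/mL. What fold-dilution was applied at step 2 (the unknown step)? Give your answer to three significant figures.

116-fold

Step 1: 250 μL + 1750 μL = 2000 μL total → factor 2000/250 = 8
Step 2: unknown factor x
Step 3: 110 μL brought to 2550 μL → factor 2550/110 = 23.182
Step 4: 350 μL + 16.7 mL = 17050 μL total → factor 17050/350 = 48.714
Product of known-step factors = 9034.3
Overall factor = 1.00 × 10^6 particles/mL / (0.953 particles/mL) = 1.0493 × 10^6
x = 1.0493 × 10^6 / 9034.3 = 116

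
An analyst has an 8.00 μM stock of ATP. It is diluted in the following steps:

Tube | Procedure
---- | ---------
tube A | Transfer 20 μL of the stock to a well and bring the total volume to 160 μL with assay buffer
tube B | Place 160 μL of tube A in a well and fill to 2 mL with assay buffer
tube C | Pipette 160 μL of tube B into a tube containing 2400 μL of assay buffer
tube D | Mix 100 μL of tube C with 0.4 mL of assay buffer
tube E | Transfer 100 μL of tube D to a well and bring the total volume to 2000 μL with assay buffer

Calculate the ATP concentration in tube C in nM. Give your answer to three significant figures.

5.00 nM

Step 1: 20 μL brought to 160 μL → factor 160/20 = 8
Step 2: 160 μL brought to 2 mL → factor 2000/160 = 12.5
Step 3: 160 μL + 2400 μL = 2560 μL total → factor 2560/160 = 16
Dilution factor through tube C = 8 × 12.5 × 16 = 1600
[tube C] = 8.00 μM / 1600 = 0.005000 μM = 5.00 nM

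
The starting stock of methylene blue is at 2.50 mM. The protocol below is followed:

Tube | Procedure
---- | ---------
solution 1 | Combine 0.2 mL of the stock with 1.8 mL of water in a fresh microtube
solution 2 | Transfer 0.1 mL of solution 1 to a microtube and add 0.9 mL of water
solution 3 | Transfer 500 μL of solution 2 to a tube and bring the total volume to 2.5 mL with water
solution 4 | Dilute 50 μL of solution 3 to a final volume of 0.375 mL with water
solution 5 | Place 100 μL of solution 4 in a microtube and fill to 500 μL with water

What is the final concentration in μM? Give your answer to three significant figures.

0.133 μM

Step 1: 0.2 mL + 1.8 mL = 2 mL total → factor 2/0.2 = 10
Step 2: 0.1 mL + 0.9 mL = 1 mL total → factor 1/0.1 = 10
Step 3: 500 μL brought to 2.5 mL → factor 2500/500 = 5
Step 4: 50 μL brought to 0.375 mL → factor 375/50 = 7.5
Step 5: 100 μL brought to 500 μL → factor 500/100 = 5
Overall dilution factor = 10 × 10 × 5 × 7.5 × 5 = 18750
Final = 2.50 mM / 18750 = 0.0001333 mM = 0.133 μM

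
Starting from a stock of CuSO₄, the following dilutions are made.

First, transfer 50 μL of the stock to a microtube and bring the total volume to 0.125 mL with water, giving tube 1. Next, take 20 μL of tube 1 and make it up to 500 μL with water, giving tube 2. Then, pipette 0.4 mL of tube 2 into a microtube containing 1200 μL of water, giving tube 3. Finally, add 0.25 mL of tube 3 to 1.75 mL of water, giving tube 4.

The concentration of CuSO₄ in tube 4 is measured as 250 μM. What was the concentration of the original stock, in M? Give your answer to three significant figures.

0.500 M

Step 1: 50 μL brought to 0.125 mL → factor 125/50 = 2.5
Step 2: 20 μL brought to 500 μL → factor 500/20 = 25
Step 3: 0.4 mL + 1200 μL = 1.6 mL total → factor 1.6/0.4 = 4
Step 4: 0.25 mL + 1.75 mL = 2 mL total → factor 2/0.25 = 8
Overall dilution factor = 2.5 × 25 × 4 × 8 = 2000
Stock = 250 μM × 2000 = 5.000 × 10^5 μM = 0.500 M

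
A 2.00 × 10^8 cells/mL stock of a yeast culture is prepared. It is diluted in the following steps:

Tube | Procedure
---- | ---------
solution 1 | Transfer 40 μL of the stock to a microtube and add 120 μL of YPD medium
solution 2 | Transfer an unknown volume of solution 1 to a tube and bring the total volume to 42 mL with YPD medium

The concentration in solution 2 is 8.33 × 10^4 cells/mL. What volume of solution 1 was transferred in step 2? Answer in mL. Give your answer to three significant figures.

Step 1: 40 μL + 120 μL = 160 μL total → factor 160/40 = 4
Step 2: v brought to 42 mL → factor = 42 mL/v
Product of known-step factors = 4
Overall factor = 2.00 × 10^8 cells/mL / (8.33 × 10^4 cells/mL) = 2401
Step-2 factor = 2401 / 4 = 600.24
v = 42 mL / 600.24 = 0.0700 mL

0.0700 mL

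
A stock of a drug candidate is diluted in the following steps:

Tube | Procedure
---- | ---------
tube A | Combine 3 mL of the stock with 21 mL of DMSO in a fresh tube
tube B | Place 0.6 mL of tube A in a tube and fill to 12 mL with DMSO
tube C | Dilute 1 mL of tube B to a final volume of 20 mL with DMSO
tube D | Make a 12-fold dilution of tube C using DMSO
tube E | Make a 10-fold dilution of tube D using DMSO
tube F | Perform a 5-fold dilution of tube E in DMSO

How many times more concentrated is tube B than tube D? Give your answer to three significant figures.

Step 1: 3 mL + 21 mL = 24 mL total → factor 24/3 = 8
Step 2: 0.6 mL brought to 12 mL → factor 12/0.6 = 20
Step 3: 1 mL brought to 20 mL → factor 20/1 = 20
Step 4: 12-fold → factor 12
Dilution factor to tube B = 160; to tube D = 38400
[tube B]/[tube D] = (factor to tube D)/(factor to tube B) = 38400/160 = 240

240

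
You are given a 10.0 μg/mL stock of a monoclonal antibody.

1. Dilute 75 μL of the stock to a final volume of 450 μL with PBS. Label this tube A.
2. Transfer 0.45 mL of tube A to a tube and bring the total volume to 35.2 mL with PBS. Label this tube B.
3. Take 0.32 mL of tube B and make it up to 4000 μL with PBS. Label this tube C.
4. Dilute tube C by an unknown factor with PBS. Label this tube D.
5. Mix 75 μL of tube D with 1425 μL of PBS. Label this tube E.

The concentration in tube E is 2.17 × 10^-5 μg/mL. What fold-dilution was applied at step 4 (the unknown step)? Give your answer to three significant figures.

Step 1: 75 μL brought to 450 μL → factor 450/75 = 6
Step 2: 0.45 mL brought to 35.2 mL → factor 35.2/0.45 = 78.222
Step 3: 0.32 mL brought to 4000 μL → factor 4/0.32 = 12.5
Step 4: unknown factor x
Step 5: 75 μL + 1425 μL = 1500 μL total → factor 1500/75 = 20
Product of known-step factors = 1.1733 × 10^5
Overall factor = 10.0 μg/mL / (2.17 × 10^-5 μg/mL) = 4.6083 × 10^5
x = 4.6083 × 10^5 / 1.1733 × 10^5 = 3.93

3.93-fold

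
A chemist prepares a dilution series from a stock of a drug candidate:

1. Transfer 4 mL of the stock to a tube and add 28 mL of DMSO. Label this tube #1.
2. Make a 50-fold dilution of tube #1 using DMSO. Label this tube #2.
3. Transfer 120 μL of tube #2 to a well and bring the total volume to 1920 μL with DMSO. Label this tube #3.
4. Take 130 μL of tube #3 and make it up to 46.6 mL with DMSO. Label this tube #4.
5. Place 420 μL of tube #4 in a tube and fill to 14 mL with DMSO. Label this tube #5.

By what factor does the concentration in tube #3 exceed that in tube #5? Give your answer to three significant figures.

1.19 × 10^4

Step 1: 4 mL + 28 mL = 32 mL total → factor 32/4 = 8
Step 2: 50-fold → factor 50
Step 3: 120 μL brought to 1920 μL → factor 1920/120 = 16
Step 4: 130 μL brought to 46.6 mL → factor 46600/130 = 358.46
Step 5: 420 μL brought to 14 mL → factor 14000/420 = 33.333
Dilution factor to tube #3 = 6400; to tube #5 = 7.6472 × 10^7
[tube #3]/[tube #5] = (factor to tube #5)/(factor to tube #3) = 7.6472 × 10^7/6400 = 1.19 × 10^4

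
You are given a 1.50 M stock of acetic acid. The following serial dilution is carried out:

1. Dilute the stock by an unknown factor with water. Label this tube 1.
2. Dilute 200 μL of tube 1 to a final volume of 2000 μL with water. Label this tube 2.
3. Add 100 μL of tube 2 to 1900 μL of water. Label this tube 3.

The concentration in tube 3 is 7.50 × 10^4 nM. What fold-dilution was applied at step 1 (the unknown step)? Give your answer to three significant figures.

100-fold

Step 1: unknown factor x
Step 2: 200 μL brought to 2000 μL → factor 2000/200 = 10
Step 3: 100 μL + 1900 μL = 2000 μL total → factor 2000/100 = 20
Product of known-step factors = 200
Overall factor = 1.50 M / (7.50 × 10^4 nM) = 20000
x = 20000 / 200 = 100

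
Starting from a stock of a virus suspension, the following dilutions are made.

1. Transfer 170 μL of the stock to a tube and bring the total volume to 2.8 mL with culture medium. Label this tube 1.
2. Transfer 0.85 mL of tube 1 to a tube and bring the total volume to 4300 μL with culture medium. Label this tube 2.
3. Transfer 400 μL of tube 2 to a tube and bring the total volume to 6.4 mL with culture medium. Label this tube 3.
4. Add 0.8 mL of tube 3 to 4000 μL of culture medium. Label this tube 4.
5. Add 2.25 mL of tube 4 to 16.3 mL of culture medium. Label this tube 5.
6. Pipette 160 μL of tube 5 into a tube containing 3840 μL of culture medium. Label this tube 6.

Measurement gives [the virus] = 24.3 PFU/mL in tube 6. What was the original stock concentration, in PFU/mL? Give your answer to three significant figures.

4.01 × 10^7 PFU/mL

Step 1: 170 μL brought to 2.8 mL → factor 2800/170 = 16.471
Step 2: 0.85 mL brought to 4300 μL → factor 4.3/0.85 = 5.0588
Step 3: 400 μL brought to 6.4 mL → factor 6400/400 = 16
Step 4: 0.8 mL + 4000 μL = 4.8 mL total → factor 4.8/0.8 = 6
Step 5: 2.25 mL + 16.3 mL = 18.55 mL total → factor 18.55/2.25 = 8.2444
Step 6: 160 μL + 3840 μL = 4000 μL total → factor 4000/160 = 25
Overall dilution factor = 16.471 × 5.0588 × 16 × 6 × 8.2444 × 25 = 1.6487 × 10^6
Stock = 24.3 PFU/mL × 1.6487 × 10^6 = 4.01 × 10^7 PFU/mL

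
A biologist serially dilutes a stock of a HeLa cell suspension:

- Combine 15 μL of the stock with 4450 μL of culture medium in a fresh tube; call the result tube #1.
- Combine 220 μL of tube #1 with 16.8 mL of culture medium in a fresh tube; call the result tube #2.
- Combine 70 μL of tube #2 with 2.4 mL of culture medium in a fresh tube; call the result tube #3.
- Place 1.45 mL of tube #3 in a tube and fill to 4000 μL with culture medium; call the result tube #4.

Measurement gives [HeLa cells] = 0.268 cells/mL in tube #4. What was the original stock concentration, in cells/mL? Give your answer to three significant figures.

Step 1: 15 μL + 4450 μL = 4465 μL total → factor 4465/15 = 297.67
Step 2: 220 μL + 16.8 mL = 17020 μL total → factor 17020/220 = 77.364
Step 3: 70 μL + 2.4 mL = 2470 μL total → factor 2470/70 = 35.286
Step 4: 1.45 mL brought to 4000 μL → factor 4/1.45 = 2.7586
Overall dilution factor = 297.67 × 77.364 × 35.286 × 2.7586 = 2.2416 × 10^6
Stock = 0.268 cells/mL × 2.2416 × 10^6 = 6.01 × 10^5 cells/mL

6.01 × 10^5 cells/mL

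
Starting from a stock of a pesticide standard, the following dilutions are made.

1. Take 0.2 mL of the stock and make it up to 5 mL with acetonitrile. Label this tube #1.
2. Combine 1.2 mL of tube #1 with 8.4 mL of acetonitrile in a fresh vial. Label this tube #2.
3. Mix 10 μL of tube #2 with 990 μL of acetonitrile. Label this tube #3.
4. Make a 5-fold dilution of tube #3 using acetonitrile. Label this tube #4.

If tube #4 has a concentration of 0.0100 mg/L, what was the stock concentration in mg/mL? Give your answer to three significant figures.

Step 1: 0.2 mL brought to 5 mL → factor 5/0.2 = 25
Step 2: 1.2 mL + 8.4 mL = 9.6 mL total → factor 9.6/1.2 = 8
Step 3: 10 μL + 990 μL = 1000 μL total → factor 1000/10 = 100
Step 4: 5-fold → factor 5
Overall dilution factor = 25 × 8 × 100 × 5 = 1 × 10^5
Stock = 0.0100 mg/L × 1 × 10^5 = 1000 mg/L = 1.00 mg/mL

1.00 mg/mL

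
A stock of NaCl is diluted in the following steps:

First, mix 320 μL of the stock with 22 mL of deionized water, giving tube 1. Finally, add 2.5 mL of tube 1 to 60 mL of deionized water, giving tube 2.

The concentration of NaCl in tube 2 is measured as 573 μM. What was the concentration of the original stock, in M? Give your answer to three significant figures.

0.999 M

Step 1: 320 μL + 22 mL = 22320 μL total → factor 22320/320 = 69.75
Step 2: 2.5 mL + 60 mL = 62.5 mL total → factor 62.5/2.5 = 25
Overall dilution factor = 69.75 × 25 = 1743.8
Stock = 573 μM × 1743.8 = 9.992 × 10^5 μM = 0.999 M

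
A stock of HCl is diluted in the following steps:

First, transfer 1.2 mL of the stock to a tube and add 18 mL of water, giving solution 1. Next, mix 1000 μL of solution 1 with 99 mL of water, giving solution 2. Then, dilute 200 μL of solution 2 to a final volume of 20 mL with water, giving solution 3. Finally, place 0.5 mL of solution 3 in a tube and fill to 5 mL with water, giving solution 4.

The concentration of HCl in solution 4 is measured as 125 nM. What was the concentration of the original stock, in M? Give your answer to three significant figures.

Step 1: 1.2 mL + 18 mL = 19.2 mL total → factor 19.2/1.2 = 16
Step 2: 1000 μL + 99 mL = 1 × 10^5 μL total → factor 1 × 10^5/1000 = 100
Step 3: 200 μL brought to 20 mL → factor 20000/200 = 100
Step 4: 0.5 mL brought to 5 mL → factor 5/0.5 = 10
Overall dilution factor = 16 × 100 × 100 × 10 = 1.6 × 10^6
Stock = 125 nM × 1.6 × 10^6 = 2.000 × 10^8 nM = 0.200 M

0.200 M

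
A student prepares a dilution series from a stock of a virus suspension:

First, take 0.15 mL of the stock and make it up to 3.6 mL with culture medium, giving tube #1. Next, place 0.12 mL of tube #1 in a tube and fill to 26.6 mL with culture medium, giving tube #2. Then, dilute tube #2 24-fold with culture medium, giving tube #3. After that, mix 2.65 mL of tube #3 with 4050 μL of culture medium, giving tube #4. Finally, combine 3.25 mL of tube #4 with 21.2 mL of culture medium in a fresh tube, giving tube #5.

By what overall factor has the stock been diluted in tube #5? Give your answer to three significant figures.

Step 1: 0.15 mL brought to 3.6 mL → factor 3.6/0.15 = 24
Step 2: 0.12 mL brought to 26.6 mL → factor 26.6/0.12 = 221.67
Step 3: 24-fold → factor 24
Step 4: 2.65 mL + 4050 μL = 6.7 mL total → factor 6.7/2.65 = 2.5283
Step 5: 3.25 mL + 21.2 mL = 24.45 mL total → factor 24.45/3.25 = 7.5231
Overall dilution factor = 24 × 221.67 × 24 × 2.5283 × 7.5231 = 2.4286 × 10^6

2.43 × 10^6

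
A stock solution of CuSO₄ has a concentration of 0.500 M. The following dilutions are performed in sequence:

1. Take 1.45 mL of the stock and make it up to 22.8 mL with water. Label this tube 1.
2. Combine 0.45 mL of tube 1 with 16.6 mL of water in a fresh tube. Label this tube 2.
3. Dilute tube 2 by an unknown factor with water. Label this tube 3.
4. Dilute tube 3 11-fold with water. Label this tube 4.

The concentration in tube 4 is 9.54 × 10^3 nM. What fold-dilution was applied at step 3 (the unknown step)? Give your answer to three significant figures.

8.00-fold

Step 1: 1.45 mL brought to 22.8 mL → factor 22.8/1.45 = 15.724
Step 2: 0.45 mL + 16.6 mL = 17.05 mL total → factor 17.05/0.45 = 37.889
Step 3: unknown factor x
Step 4: 11-fold → factor 11
Product of known-step factors = 6553.5
Overall factor = 0.500 M / (9.54 × 10^3 nM) = 52411
x = 52411 / 6553.5 = 8.00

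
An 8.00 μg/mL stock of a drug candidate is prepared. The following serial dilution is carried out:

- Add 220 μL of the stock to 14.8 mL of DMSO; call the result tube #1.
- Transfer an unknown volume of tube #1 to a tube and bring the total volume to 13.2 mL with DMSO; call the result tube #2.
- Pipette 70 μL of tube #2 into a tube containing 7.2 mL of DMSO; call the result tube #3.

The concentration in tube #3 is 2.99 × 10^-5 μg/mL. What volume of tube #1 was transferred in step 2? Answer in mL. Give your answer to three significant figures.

0.350 mL

Step 1: 220 μL + 14.8 mL = 15020 μL total → factor 15020/220 = 68.273
Step 2: v brought to 13.2 mL → factor = 13.2 mL/v
Step 3: 70 μL + 7.2 mL = 7270 μL total → factor 7270/70 = 103.86
Product of known-step factors = 7090.6
Overall factor = 8.00 μg/mL / (2.99 × 10^-5 μg/mL) = 2.6756 × 10^5
Step-2 factor = 2.6756 × 10^5 / 7090.6 = 37.734
v = 13.2 mL / 37.734 = 0.350 mL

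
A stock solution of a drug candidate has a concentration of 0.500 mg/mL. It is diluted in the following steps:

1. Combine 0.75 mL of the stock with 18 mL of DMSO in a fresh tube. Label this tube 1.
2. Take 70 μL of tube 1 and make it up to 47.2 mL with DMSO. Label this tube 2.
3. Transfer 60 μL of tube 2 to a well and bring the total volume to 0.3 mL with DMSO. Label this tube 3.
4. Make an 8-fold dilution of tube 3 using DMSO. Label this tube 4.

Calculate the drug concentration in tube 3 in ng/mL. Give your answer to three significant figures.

Step 1: 0.75 mL + 18 mL = 18.75 mL total → factor 18.75/0.75 = 25
Step 2: 70 μL brought to 47.2 mL → factor 47200/70 = 674.29
Step 3: 60 μL brought to 0.3 mL → factor 300/60 = 5
Dilution factor through tube 3 = 25 × 674.29 × 5 = 84286
[tube 3] = 0.500 mg/mL / 84286 = 5.932 × 10^-6 mg/mL = 5.93 ng/mL

5.93 ng/mL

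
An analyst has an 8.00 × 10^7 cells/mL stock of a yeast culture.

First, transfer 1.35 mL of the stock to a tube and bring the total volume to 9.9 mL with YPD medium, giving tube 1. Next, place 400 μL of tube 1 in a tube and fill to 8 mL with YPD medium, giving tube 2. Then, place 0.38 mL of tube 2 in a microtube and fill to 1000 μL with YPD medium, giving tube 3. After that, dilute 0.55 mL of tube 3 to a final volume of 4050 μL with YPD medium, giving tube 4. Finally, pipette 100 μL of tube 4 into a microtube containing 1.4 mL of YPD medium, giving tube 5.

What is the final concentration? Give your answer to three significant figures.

1.88 × 10^3 cells/mL

Step 1: 1.35 mL brought to 9.9 mL → factor 9.9/1.35 = 7.3333
Step 2: 400 μL brought to 8 mL → factor 8000/400 = 20
Step 3: 0.38 mL brought to 1000 μL → factor 1/0.38 = 2.6316
Step 4: 0.55 mL brought to 4050 μL → factor 4.05/0.55 = 7.3636
Step 5: 100 μL + 1.4 mL = 1500 μL total → factor 1500/100 = 15
Overall dilution factor = 7.3333 × 20 × 2.6316 × 7.3636 × 15 = 42632
Final = 8.00 × 10^7 cells/mL / 42632 = 1.88 × 10^3 cells/mL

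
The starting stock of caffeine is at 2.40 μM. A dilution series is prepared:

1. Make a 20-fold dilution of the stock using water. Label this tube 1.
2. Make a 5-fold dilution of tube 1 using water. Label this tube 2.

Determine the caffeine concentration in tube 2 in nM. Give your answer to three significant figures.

24.0 nM

Step 1: 20-fold → factor 20
Step 2: 5-fold → factor 5
Overall dilution factor = 20 × 5 = 100
Final = 2.40 μM / 100 = 0.02400 μM = 24.0 nM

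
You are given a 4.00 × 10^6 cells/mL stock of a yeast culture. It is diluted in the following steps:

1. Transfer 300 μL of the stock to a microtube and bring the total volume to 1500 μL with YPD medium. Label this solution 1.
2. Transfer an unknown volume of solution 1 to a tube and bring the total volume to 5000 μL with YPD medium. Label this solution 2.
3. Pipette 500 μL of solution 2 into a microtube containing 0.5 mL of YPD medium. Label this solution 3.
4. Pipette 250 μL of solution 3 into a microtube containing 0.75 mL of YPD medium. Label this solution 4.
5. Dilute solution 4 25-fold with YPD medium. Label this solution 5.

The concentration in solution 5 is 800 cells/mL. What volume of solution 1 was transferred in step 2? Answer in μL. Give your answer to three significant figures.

1.00 × 10^3 μL

Step 1: 300 μL brought to 1500 μL → factor 1500/300 = 5
Step 2: v brought to 5000 μL → factor = 5000 μL/v
Step 3: 500 μL + 0.5 mL = 1000 μL total → factor 1000/500 = 2
Step 4: 250 μL + 0.75 mL = 1000 μL total → factor 1000/250 = 4
Step 5: 25-fold → factor 25
Product of known-step factors = 1000
Overall factor = 4.00 × 10^6 cells/mL / (800 cells/mL) = 5000
Step-2 factor = 5000 / 1000 = 5
v = 5000 μL / 5 = 1.00 × 10^3 μL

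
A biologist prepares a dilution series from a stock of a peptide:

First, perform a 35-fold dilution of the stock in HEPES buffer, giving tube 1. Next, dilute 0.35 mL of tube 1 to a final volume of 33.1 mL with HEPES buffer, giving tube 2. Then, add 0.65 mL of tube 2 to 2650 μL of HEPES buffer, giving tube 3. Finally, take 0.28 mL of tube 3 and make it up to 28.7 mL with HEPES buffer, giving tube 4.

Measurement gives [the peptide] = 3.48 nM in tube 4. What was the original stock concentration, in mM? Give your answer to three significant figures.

Step 1: 35-fold → factor 35
Step 2: 0.35 mL brought to 33.1 mL → factor 33.1/0.35 = 94.571
Step 3: 0.65 mL + 2650 μL = 3.3 mL total → factor 3.3/0.65 = 5.0769
Step 4: 0.28 mL brought to 28.7 mL → factor 28.7/0.28 = 102.5
Overall dilution factor = 35 × 94.571 × 5.0769 × 102.5 = 1.7225 × 10^6
Stock = 3.48 nM × 1.7225 × 10^6 = 5.994 × 10^6 nM = 5.99 mM

5.99 mM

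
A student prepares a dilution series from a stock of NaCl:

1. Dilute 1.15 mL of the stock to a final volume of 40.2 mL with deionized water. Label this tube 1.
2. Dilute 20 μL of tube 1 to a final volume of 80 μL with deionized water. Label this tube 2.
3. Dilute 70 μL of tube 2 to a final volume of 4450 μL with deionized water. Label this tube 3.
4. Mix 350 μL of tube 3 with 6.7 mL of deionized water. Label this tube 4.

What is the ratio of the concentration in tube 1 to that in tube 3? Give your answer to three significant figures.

Step 1: 1.15 mL brought to 40.2 mL → factor 40.2/1.15 = 34.957
Step 2: 20 μL brought to 80 μL → factor 80/20 = 4
Step 3: 70 μL brought to 4450 μL → factor 4450/70 = 63.571
Dilution factor to tube 1 = 34.957; to tube 3 = 8888.9
[tube 1]/[tube 3] = (factor to tube 3)/(factor to tube 1) = 8888.9/34.957 = 254

254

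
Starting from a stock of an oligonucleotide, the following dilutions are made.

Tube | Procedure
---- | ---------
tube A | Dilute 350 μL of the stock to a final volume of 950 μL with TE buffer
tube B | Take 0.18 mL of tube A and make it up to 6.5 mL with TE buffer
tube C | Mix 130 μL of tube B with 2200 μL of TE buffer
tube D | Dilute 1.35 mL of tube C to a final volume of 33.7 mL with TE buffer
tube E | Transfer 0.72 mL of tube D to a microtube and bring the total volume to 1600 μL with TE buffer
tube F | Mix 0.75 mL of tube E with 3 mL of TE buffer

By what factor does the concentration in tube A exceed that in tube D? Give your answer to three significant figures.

1.62 × 10^4

Step 1: 350 μL brought to 950 μL → factor 950/350 = 2.7143
Step 2: 0.18 mL brought to 6.5 mL → factor 6.5/0.18 = 36.111
Step 3: 130 μL + 2200 μL = 2330 μL total → factor 2330/130 = 17.923
Step 4: 1.35 mL brought to 33.7 mL → factor 33.7/1.35 = 24.963
Dilution factor to tube A = 2.7143; to tube D = 43854
[tube A]/[tube D] = (factor to tube D)/(factor to tube A) = 43854/2.7143 = 1.62 × 10^4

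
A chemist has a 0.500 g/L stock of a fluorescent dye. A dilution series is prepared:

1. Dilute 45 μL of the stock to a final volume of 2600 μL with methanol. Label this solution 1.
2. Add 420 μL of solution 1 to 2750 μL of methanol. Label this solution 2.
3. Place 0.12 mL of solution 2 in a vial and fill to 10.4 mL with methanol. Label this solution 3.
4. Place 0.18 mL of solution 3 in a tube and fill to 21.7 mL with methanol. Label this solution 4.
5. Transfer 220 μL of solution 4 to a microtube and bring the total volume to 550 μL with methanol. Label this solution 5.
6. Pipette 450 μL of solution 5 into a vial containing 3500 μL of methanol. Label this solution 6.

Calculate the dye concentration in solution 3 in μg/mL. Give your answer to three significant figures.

0.0132 μg/mL

Step 1: 45 μL brought to 2600 μL → factor 2600/45 = 57.778
Step 2: 420 μL + 2750 μL = 3170 μL total → factor 3170/420 = 7.5476
Step 3: 0.12 mL brought to 10.4 mL → factor 10.4/0.12 = 86.667
Dilution factor through solution 3 = 57.778 × 7.5476 × 86.667 = 37794
[solution 3] = 0.500 g/L / 37794 = 1.323 × 10^-5 g/L = 0.0132 μg/mL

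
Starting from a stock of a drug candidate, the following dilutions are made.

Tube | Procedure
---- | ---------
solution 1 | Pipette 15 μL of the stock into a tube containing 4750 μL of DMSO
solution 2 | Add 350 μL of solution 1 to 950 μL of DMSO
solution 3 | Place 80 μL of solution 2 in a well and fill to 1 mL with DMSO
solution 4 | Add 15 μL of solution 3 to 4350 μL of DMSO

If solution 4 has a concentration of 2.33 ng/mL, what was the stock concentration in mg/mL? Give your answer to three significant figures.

10.0 mg/mL

Step 1: 15 μL + 4750 μL = 4765 μL total → factor 4765/15 = 317.67
Step 2: 350 μL + 950 μL = 1300 μL total → factor 1300/350 = 3.7143
Step 3: 80 μL brought to 1 mL → factor 1000/80 = 12.5
Step 4: 15 μL + 4350 μL = 4365 μL total → factor 4365/15 = 291
Overall dilution factor = 317.67 × 3.7143 × 12.5 × 291 = 4.2919 × 10^6
Stock = 2.33 ng/mL × 4.2919 × 10^6 = 1.000 × 10^7 ng/mL = 10.0 mg/mL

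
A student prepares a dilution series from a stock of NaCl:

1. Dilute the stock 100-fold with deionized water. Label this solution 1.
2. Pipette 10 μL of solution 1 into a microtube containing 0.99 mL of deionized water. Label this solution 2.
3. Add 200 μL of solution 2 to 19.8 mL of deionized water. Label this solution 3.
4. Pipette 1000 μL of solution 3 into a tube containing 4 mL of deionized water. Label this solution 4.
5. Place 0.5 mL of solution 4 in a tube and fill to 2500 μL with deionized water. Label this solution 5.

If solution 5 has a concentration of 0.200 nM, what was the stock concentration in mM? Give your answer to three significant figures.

Step 1: 100-fold → factor 100
Step 2: 10 μL + 0.99 mL = 1000 μL total → factor 1000/10 = 100
Step 3: 200 μL + 19.8 mL = 20000 μL total → factor 20000/200 = 100
Step 4: 1000 μL + 4 mL = 5000 μL total → factor 5000/1000 = 5
Step 5: 0.5 mL brought to 2500 μL → factor 2.5/0.5 = 5
Overall dilution factor = 100 × 100 × 100 × 5 × 5 = 2.5 × 10^7
Stock = 0.200 nM × 2.5 × 10^7 = 5.000 × 10^6 nM = 5.00 mM

5.00 mM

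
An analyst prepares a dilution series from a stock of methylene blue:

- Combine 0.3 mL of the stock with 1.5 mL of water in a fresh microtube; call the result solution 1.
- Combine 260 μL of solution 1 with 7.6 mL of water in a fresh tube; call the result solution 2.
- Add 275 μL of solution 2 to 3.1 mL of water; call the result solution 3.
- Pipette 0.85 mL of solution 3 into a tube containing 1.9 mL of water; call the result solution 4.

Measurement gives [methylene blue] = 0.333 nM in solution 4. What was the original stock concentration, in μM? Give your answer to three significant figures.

2.40 μM

Step 1: 0.3 mL + 1.5 mL = 1.8 mL total → factor 1.8/0.3 = 6
Step 2: 260 μL + 7.6 mL = 7860 μL total → factor 7860/260 = 30.231
Step 3: 275 μL + 3.1 mL = 3375 μL total → factor 3375/275 = 12.273
Step 4: 0.85 mL + 1.9 mL = 2.75 mL total → factor 2.75/0.85 = 3.2353
Overall dilution factor = 6 × 30.231 × 12.273 × 3.2353 = 7202
Stock = 0.333 nM × 7202 = 2398 nM = 2.40 μM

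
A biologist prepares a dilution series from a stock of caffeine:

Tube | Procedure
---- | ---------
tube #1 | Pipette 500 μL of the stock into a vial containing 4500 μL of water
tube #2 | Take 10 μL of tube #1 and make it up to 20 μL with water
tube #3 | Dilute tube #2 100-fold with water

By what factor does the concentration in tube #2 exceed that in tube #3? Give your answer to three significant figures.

100

Step 1: 500 μL + 4500 μL = 5000 μL total → factor 5000/500 = 10
Step 2: 10 μL brought to 20 μL → factor 20/10 = 2
Step 3: 100-fold → factor 100
Dilution factor to tube #2 = 20; to tube #3 = 2000
[tube #2]/[tube #3] = (factor to tube #3)/(factor to tube #2) = 2000/20 = 100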